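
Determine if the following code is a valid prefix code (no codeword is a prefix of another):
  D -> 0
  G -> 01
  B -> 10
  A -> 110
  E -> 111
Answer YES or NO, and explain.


Checking each pair (does one codeword prefix another?):
  D='0' vs G='01': prefix -- VIOLATION

NO -- this is NOT a valid prefix code. D (0) is a prefix of G (01).


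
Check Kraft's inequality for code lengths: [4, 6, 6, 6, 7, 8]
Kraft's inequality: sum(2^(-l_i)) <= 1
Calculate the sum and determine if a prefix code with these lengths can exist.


Sum = 2^(-4) + 2^(-6) + 2^(-6) + 2^(-6) + 2^(-7) + 2^(-8)
    = 0.0625 + 0.015625 + 0.015625 + 0.015625 + 0.0078125 + 0.00390625
    = 31/256 = 0.12109375
Since 0.12109375 <= 1, Kraft's inequality IS satisfied.
A prefix code with these lengths CAN exist.

Kraft sum = 0.12109375. Satisfied.


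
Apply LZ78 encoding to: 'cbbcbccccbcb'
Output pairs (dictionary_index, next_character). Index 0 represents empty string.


LZ78 encoding steps:
Dictionary: {0: ''}
Step 1: w='' (idx 0), next='c' -> output (0, 'c'), add 'c' as idx 1
Step 2: w='' (idx 0), next='b' -> output (0, 'b'), add 'b' as idx 2
Step 3: w='b' (idx 2), next='c' -> output (2, 'c'), add 'bc' as idx 3
Step 4: w='bc' (idx 3), next='c' -> output (3, 'c'), add 'bcc' as idx 4
Step 5: w='c' (idx 1), next='c' -> output (1, 'c'), add 'cc' as idx 5
Step 6: w='bc' (idx 3), next='b' -> output (3, 'b'), add 'bcb' as idx 6


Encoded: [(0, 'c'), (0, 'b'), (2, 'c'), (3, 'c'), (1, 'c'), (3, 'b')]


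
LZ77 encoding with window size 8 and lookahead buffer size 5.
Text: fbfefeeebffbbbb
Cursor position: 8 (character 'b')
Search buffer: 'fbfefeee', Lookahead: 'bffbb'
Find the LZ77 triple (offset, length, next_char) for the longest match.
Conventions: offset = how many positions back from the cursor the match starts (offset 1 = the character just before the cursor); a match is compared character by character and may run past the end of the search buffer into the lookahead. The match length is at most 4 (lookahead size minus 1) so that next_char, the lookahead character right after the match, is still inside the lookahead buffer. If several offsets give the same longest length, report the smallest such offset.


Try each offset into the search buffer:
  offset=1 (pos 7, char 'e'): match length 0
  offset=2 (pos 6, char 'e'): match length 0
  offset=3 (pos 5, char 'e'): match length 0
  offset=4 (pos 4, char 'f'): match length 0
  offset=5 (pos 3, char 'e'): match length 0
  offset=6 (pos 2, char 'f'): match length 0
  offset=7 (pos 1, char 'b'): match length 2
  offset=8 (pos 0, char 'f'): match length 0
Longest match has length 2 at offset 7.
next_char = character at position 8 + 2 = 10 -> 'f'

Best match: offset=7, length=2 (matching 'bf' starting at position 1)
LZ77 triple: (7, 2, 'f')


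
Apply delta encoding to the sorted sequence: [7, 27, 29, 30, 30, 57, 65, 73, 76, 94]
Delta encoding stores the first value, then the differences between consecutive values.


First value: 7
Deltas:
  27 - 7 = 20
  29 - 27 = 2
  30 - 29 = 1
  30 - 30 = 0
  57 - 30 = 27
  65 - 57 = 8
  73 - 65 = 8
  76 - 73 = 3
  94 - 76 = 18


Delta encoded: [7, 20, 2, 1, 0, 27, 8, 8, 3, 18]


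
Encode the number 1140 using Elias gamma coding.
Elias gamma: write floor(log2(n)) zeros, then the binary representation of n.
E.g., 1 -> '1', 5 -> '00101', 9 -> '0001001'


num_bits = floor(log2(1140)) + 1 = 11
leading_zeros = num_bits - 1 = 10
binary(1140) = 10001110100

Elias gamma(1140) = '0000000000' + '10001110100' = 000000000010001110100 (21 bits)


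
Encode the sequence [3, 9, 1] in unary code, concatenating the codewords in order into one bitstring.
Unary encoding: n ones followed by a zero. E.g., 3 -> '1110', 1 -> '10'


Encode each number as n ones followed by a terminating 0:
  3 -> 1110 (4 bits)
  9 -> 1111111110 (10 bits)
  1 -> 10 (2 bits)
Total length = 4 + 10 + 2 = 16 bits.

Unary([3, 9, 1]) = 1110111111111010 (16 bits)


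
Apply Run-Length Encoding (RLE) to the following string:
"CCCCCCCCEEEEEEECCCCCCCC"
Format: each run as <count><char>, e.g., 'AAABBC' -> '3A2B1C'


Scanning runs left to right:
  i=0: run of 'C' x 8 -> '8C'
  i=8: run of 'E' x 7 -> '7E'
  i=15: run of 'C' x 8 -> '8C'

RLE = 8C7E8C


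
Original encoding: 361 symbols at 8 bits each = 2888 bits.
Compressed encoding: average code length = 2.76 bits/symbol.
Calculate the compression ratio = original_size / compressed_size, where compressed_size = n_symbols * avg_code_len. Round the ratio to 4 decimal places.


original_size = n_symbols * orig_bits = 361 * 8 = 2888 bits
compressed_size = n_symbols * avg_code_len = 361 * 2.76 = 996.36 bits
ratio = original_size / compressed_size = 2888 / 996.36 = 2.8986

Compression ratio = 2.8986


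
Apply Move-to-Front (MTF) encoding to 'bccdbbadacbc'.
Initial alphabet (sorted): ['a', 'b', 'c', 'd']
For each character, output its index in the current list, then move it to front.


MTF encoding:
'b': index 1 in ['a', 'b', 'c', 'd'] -> ['b', 'a', 'c', 'd']
'c': index 2 in ['b', 'a', 'c', 'd'] -> ['c', 'b', 'a', 'd']
'c': index 0 in ['c', 'b', 'a', 'd'] -> ['c', 'b', 'a', 'd']
'd': index 3 in ['c', 'b', 'a', 'd'] -> ['d', 'c', 'b', 'a']
'b': index 2 in ['d', 'c', 'b', 'a'] -> ['b', 'd', 'c', 'a']
'b': index 0 in ['b', 'd', 'c', 'a'] -> ['b', 'd', 'c', 'a']
'a': index 3 in ['b', 'd', 'c', 'a'] -> ['a', 'b', 'd', 'c']
'd': index 2 in ['a', 'b', 'd', 'c'] -> ['d', 'a', 'b', 'c']
'a': index 1 in ['d', 'a', 'b', 'c'] -> ['a', 'd', 'b', 'c']
'c': index 3 in ['a', 'd', 'b', 'c'] -> ['c', 'a', 'd', 'b']
'b': index 3 in ['c', 'a', 'd', 'b'] -> ['b', 'c', 'a', 'd']
'c': index 1 in ['b', 'c', 'a', 'd'] -> ['c', 'b', 'a', 'd']


Output: [1, 2, 0, 3, 2, 0, 3, 2, 1, 3, 3, 1]


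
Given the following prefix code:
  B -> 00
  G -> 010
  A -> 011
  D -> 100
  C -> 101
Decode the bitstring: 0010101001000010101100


Decoding step by step:
Bits 00 -> B
Bits 101 -> C
Bits 010 -> G
Bits 010 -> G
Bits 00 -> B
Bits 010 -> G
Bits 101 -> C
Bits 100 -> D


Decoded message: BCGGBGCD


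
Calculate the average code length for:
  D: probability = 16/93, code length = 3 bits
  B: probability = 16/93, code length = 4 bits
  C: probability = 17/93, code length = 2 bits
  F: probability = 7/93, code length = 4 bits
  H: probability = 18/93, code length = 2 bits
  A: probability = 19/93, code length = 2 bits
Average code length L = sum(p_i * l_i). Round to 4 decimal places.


Weighted contributions p_i * l_i:
  D: (16/93) * 3 = 48/93
  B: (16/93) * 4 = 64/93
  C: (17/93) * 2 = 34/93
  F: (7/93) * 4 = 28/93
  H: (18/93) * 2 = 36/93
  A: (19/93) * 2 = 38/93
Sum = (48 + 64 + 34 + 28 + 36 + 38)/93 = 248/93

L = 248/93 = 2.6667 bits/symbol


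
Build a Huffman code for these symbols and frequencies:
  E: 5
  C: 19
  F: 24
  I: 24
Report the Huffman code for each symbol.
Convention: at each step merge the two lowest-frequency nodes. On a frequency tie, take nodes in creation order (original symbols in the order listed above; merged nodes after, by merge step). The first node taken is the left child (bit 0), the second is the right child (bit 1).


Huffman tree construction:
Step 1: Merge E(5) + C(19) = 24
Step 2: Merge F(24) + I(24) = 48
Step 3: Merge (E+C)(24) + (F+I)(48) = 72
Read each symbol's code off the tree from the root (left child = 0, right child = 1).

Codes:
  E: 00 (length 2)
  C: 01 (length 2)
  F: 10 (length 2)
  I: 11 (length 2)
Average code length: 144/72 = 2.0000 bits/symbol


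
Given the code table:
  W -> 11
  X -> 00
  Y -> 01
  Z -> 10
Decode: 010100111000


Decoding:
01 -> Y
01 -> Y
00 -> X
11 -> W
10 -> Z
00 -> X


Result: YYXWZX


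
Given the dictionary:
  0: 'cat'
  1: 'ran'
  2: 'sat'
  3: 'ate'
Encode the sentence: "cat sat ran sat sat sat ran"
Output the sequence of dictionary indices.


Look up each word in the dictionary:
  'cat' -> 0
  'sat' -> 2
  'ran' -> 1
  'sat' -> 2
  'sat' -> 2
  'sat' -> 2
  'ran' -> 1

Encoded: [0, 2, 1, 2, 2, 2, 1]


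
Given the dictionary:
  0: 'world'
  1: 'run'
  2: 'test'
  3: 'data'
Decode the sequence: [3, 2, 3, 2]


Look up each index in the dictionary:
  3 -> 'data'
  2 -> 'test'
  3 -> 'data'
  2 -> 'test'

Decoded: "data test data test"


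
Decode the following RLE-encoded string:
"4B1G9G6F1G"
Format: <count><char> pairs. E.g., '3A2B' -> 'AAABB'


Expanding each <count><char> pair:
  4B -> 'BBBB'
  1G -> 'G'
  9G -> 'GGGGGGGGG'
  6F -> 'FFFFFF'
  1G -> 'G'

Decoded = BBBBGGGGGGGGGGFFFFFFG


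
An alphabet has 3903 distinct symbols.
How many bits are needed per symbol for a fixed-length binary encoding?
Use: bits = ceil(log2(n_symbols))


log2(3903) = 11.9304
Bracket: 2^11 = 2048 < 3903 <= 2^12 = 4096
So ceil(log2(3903)) = 12

bits = ceil(log2(3903)) = ceil(11.9304) = 12 bits


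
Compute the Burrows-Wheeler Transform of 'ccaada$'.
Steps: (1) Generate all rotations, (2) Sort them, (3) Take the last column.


Rotations (sorted):
  0: $ccaada -> last char: a
  1: a$ccaad -> last char: d
  2: aada$cc -> last char: c
  3: ada$cca -> last char: a
  4: caada$c -> last char: c
  5: ccaada$ -> last char: $
  6: da$ccaa -> last char: a


BWT = adcac$a


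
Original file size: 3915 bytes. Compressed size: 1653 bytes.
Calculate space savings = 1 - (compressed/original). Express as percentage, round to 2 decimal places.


ratio = compressed/original = 1653/3915 = 0.422222
savings = 1 - ratio = 1 - 0.422222 = 0.577778
as a percentage: 0.577778 * 100 = 57.78%

Space savings = 1 - 1653/3915 = 57.78%


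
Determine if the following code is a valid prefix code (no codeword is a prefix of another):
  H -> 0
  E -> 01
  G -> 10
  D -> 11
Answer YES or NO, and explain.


Checking each pair (does one codeword prefix another?):
  H='0' vs E='01': prefix -- VIOLATION

NO -- this is NOT a valid prefix code. H (0) is a prefix of E (01).


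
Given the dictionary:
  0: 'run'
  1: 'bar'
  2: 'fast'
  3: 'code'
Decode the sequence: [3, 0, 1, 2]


Look up each index in the dictionary:
  3 -> 'code'
  0 -> 'run'
  1 -> 'bar'
  2 -> 'fast'

Decoded: "code run bar fast"


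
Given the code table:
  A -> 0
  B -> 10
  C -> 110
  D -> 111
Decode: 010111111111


Decoding:
0 -> A
10 -> B
111 -> D
111 -> D
111 -> D


Result: ABDDD


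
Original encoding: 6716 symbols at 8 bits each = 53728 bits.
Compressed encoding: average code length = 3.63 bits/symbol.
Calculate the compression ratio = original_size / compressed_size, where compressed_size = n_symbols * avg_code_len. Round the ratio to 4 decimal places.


original_size = n_symbols * orig_bits = 6716 * 8 = 53728 bits
compressed_size = n_symbols * avg_code_len = 6716 * 3.63 = 24379.08 bits
ratio = original_size / compressed_size = 53728 / 24379.08 = 2.2039

Compression ratio = 2.2039


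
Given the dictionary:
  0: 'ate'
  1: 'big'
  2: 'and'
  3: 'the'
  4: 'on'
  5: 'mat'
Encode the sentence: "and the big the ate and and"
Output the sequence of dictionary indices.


Look up each word in the dictionary:
  'and' -> 2
  'the' -> 3
  'big' -> 1
  'the' -> 3
  'ate' -> 0
  'and' -> 2
  'and' -> 2

Encoded: [2, 3, 1, 3, 0, 2, 2]


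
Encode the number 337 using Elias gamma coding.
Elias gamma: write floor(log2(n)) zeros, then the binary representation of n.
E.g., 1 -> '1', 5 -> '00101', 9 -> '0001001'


num_bits = floor(log2(337)) + 1 = 9
leading_zeros = num_bits - 1 = 8
binary(337) = 101010001

Elias gamma(337) = '00000000' + '101010001' = 00000000101010001 (17 bits)


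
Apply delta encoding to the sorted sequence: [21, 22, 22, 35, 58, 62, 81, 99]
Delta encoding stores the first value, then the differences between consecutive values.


First value: 21
Deltas:
  22 - 21 = 1
  22 - 22 = 0
  35 - 22 = 13
  58 - 35 = 23
  62 - 58 = 4
  81 - 62 = 19
  99 - 81 = 18


Delta encoded: [21, 1, 0, 13, 23, 4, 19, 18]


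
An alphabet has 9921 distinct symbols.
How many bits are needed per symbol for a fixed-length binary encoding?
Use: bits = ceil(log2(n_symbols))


log2(9921) = 13.2763
Bracket: 2^13 = 8192 < 9921 <= 2^14 = 16384
So ceil(log2(9921)) = 14

bits = ceil(log2(9921)) = ceil(13.2763) = 14 bits


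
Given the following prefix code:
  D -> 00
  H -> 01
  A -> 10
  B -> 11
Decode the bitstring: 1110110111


Decoding step by step:
Bits 11 -> B
Bits 10 -> A
Bits 11 -> B
Bits 01 -> H
Bits 11 -> B


Decoded message: BABHB


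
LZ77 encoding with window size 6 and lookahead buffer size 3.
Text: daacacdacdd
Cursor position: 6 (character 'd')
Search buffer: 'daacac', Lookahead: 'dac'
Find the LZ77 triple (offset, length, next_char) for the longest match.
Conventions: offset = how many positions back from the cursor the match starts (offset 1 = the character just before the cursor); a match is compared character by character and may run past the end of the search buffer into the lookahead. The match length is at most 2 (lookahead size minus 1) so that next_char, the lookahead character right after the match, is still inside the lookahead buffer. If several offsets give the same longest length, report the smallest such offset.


Try each offset into the search buffer:
  offset=1 (pos 5, char 'c'): match length 0
  offset=2 (pos 4, char 'a'): match length 0
  offset=3 (pos 3, char 'c'): match length 0
  offset=4 (pos 2, char 'a'): match length 0
  offset=5 (pos 1, char 'a'): match length 0
  offset=6 (pos 0, char 'd'): match length 2
Longest match has length 2 at offset 6.
next_char = character at position 6 + 2 = 8 -> 'c'

Best match: offset=6, length=2 (matching 'da' starting at position 0)
LZ77 triple: (6, 2, 'c')


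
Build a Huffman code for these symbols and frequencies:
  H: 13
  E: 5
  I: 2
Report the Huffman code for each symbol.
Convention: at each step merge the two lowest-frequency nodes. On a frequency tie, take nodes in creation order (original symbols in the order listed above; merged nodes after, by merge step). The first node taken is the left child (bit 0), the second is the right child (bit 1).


Huffman tree construction:
Step 1: Merge I(2) + E(5) = 7
Step 2: Merge (I+E)(7) + H(13) = 20
Read each symbol's code off the tree from the root (left child = 0, right child = 1).

Codes:
  H: 1 (length 1)
  E: 01 (length 2)
  I: 00 (length 2)
Average code length: 27/20 = 1.3500 bits/symbol


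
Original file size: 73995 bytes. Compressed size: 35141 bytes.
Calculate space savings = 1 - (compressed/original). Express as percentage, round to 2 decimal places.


ratio = compressed/original = 35141/73995 = 0.47491
savings = 1 - ratio = 1 - 0.47491 = 0.52509
as a percentage: 0.52509 * 100 = 52.51%

Space savings = 1 - 35141/73995 = 52.51%


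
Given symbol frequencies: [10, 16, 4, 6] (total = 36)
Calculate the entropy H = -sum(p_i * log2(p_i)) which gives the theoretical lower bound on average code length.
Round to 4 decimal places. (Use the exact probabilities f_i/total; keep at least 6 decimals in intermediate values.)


Per-symbol terms -p_i * log2(p_i) with p_i = f_i/36:
  p = 10/36 = 0.277778: log2(p) = -1.847997, -p*log2(p) = 0.513332
  p = 16/36 = 0.444444: log2(p) = -1.169925, -p*log2(p) = 0.519967
  p = 4/36 = 0.111111: log2(p) = -3.169925, -p*log2(p) = 0.352214
  p = 6/36 = 0.166667: log2(p) = -2.584963, -p*log2(p) = 0.430827
H = 0.513332 + 0.519967 + 0.352214 + 0.430827 = 1.816340

H = 1.8163 bits/symbol


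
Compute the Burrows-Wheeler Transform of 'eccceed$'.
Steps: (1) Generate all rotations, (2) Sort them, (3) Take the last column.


Rotations (sorted):
  0: $eccceed -> last char: d
  1: ccceed$e -> last char: e
  2: cceed$ec -> last char: c
  3: ceed$ecc -> last char: c
  4: d$ecccee -> last char: e
  5: eccceed$ -> last char: $
  6: ed$eccce -> last char: e
  7: eed$eccc -> last char: c


BWT = decce$ec


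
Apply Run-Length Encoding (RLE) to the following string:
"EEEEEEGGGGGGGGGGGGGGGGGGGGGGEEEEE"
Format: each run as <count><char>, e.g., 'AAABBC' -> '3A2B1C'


Scanning runs left to right:
  i=0: run of 'E' x 6 -> '6E'
  i=6: run of 'G' x 22 -> '22G'
  i=28: run of 'E' x 5 -> '5E'

RLE = 6E22G5E


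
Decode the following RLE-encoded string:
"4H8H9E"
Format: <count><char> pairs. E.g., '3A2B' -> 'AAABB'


Expanding each <count><char> pair:
  4H -> 'HHHH'
  8H -> 'HHHHHHHH'
  9E -> 'EEEEEEEEE'

Decoded = HHHHHHHHHHHHEEEEEEEEE


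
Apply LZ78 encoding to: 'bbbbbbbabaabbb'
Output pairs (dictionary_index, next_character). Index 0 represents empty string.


LZ78 encoding steps:
Dictionary: {0: ''}
Step 1: w='' (idx 0), next='b' -> output (0, 'b'), add 'b' as idx 1
Step 2: w='b' (idx 1), next='b' -> output (1, 'b'), add 'bb' as idx 2
Step 3: w='bb' (idx 2), next='b' -> output (2, 'b'), add 'bbb' as idx 3
Step 4: w='b' (idx 1), next='a' -> output (1, 'a'), add 'ba' as idx 4
Step 5: w='ba' (idx 4), next='a' -> output (4, 'a'), add 'baa' as idx 5
Step 6: w='bbb' (idx 3), end of input -> output (3, '')


Encoded: [(0, 'b'), (1, 'b'), (2, 'b'), (1, 'a'), (4, 'a'), (3, '')]


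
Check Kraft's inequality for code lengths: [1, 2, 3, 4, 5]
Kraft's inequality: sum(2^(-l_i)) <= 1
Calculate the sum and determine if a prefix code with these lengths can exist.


Sum = 2^(-1) + 2^(-2) + 2^(-3) + 2^(-4) + 2^(-5)
    = 0.5 + 0.25 + 0.125 + 0.0625 + 0.03125
    = 31/32 = 0.96875
Since 0.96875 <= 1, Kraft's inequality IS satisfied.
A prefix code with these lengths CAN exist.

Kraft sum = 0.96875. Satisfied.


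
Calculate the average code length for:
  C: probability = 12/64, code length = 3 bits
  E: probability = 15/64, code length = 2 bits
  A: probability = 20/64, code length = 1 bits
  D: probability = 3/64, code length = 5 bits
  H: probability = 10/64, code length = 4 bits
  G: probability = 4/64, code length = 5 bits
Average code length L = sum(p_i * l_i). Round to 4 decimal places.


Weighted contributions p_i * l_i:
  C: (12/64) * 3 = 36/64
  E: (15/64) * 2 = 30/64
  A: (20/64) * 1 = 20/64
  D: (3/64) * 5 = 15/64
  H: (10/64) * 4 = 40/64
  G: (4/64) * 5 = 20/64
Sum = (36 + 30 + 20 + 15 + 40 + 20)/64 = 161/64

L = 161/64 = 2.5156 bits/symbol


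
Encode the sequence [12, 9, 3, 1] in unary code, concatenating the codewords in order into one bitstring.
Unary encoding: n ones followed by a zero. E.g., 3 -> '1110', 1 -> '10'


Encode each number as n ones followed by a terminating 0:
  12 -> 1111111111110 (13 bits)
  9 -> 1111111110 (10 bits)
  3 -> 1110 (4 bits)
  1 -> 10 (2 bits)
Total length = 13 + 10 + 4 + 2 = 29 bits.

Unary([12, 9, 3, 1]) = 11111111111101111111110111010 (29 bits)


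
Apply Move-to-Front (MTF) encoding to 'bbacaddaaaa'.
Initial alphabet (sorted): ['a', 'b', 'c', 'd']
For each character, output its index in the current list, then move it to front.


MTF encoding:
'b': index 1 in ['a', 'b', 'c', 'd'] -> ['b', 'a', 'c', 'd']
'b': index 0 in ['b', 'a', 'c', 'd'] -> ['b', 'a', 'c', 'd']
'a': index 1 in ['b', 'a', 'c', 'd'] -> ['a', 'b', 'c', 'd']
'c': index 2 in ['a', 'b', 'c', 'd'] -> ['c', 'a', 'b', 'd']
'a': index 1 in ['c', 'a', 'b', 'd'] -> ['a', 'c', 'b', 'd']
'd': index 3 in ['a', 'c', 'b', 'd'] -> ['d', 'a', 'c', 'b']
'd': index 0 in ['d', 'a', 'c', 'b'] -> ['d', 'a', 'c', 'b']
'a': index 1 in ['d', 'a', 'c', 'b'] -> ['a', 'd', 'c', 'b']
'a': index 0 in ['a', 'd', 'c', 'b'] -> ['a', 'd', 'c', 'b']
'a': index 0 in ['a', 'd', 'c', 'b'] -> ['a', 'd', 'c', 'b']
'a': index 0 in ['a', 'd', 'c', 'b'] -> ['a', 'd', 'c', 'b']


Output: [1, 0, 1, 2, 1, 3, 0, 1, 0, 0, 0]


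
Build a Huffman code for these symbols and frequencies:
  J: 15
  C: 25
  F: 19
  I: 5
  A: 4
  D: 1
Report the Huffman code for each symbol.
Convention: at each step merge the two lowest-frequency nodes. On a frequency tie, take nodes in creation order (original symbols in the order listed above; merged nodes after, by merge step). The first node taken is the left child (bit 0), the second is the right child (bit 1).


Huffman tree construction:
Step 1: Merge D(1) + A(4) = 5
Step 2: Merge I(5) + (D+A)(5) = 10
Step 3: Merge (I+(D+A))(10) + J(15) = 25
Step 4: Merge F(19) + C(25) = 44
Step 5: Merge ((I+(D+A))+J)(25) + (F+C)(44) = 69
Read each symbol's code off the tree from the root (left child = 0, right child = 1).

Codes:
  J: 01 (length 2)
  C: 11 (length 2)
  F: 10 (length 2)
  I: 000 (length 3)
  A: 0011 (length 4)
  D: 0010 (length 4)
Average code length: 153/69 = 2.2174 bits/symbol


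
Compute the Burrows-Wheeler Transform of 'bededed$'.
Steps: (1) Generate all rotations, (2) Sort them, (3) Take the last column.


Rotations (sorted):
  0: $bededed -> last char: d
  1: bededed$ -> last char: $
  2: d$bedede -> last char: e
  3: ded$bede -> last char: e
  4: deded$be -> last char: e
  5: ed$beded -> last char: d
  6: eded$bed -> last char: d
  7: ededed$b -> last char: b


BWT = d$eeeddb


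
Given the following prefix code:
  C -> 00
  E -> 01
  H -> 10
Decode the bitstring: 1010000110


Decoding step by step:
Bits 10 -> H
Bits 10 -> H
Bits 00 -> C
Bits 01 -> E
Bits 10 -> H


Decoded message: HHCEH


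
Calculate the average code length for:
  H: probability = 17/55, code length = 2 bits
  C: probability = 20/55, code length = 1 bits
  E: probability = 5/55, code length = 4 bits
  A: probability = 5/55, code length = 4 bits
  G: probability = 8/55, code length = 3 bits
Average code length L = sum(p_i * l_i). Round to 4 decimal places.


Weighted contributions p_i * l_i:
  H: (17/55) * 2 = 34/55
  C: (20/55) * 1 = 20/55
  E: (5/55) * 4 = 20/55
  A: (5/55) * 4 = 20/55
  G: (8/55) * 3 = 24/55
Sum = (34 + 20 + 20 + 20 + 24)/55 = 118/55

L = 118/55 = 2.1455 bits/symbol


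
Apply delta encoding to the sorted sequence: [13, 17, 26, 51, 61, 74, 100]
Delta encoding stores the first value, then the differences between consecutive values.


First value: 13
Deltas:
  17 - 13 = 4
  26 - 17 = 9
  51 - 26 = 25
  61 - 51 = 10
  74 - 61 = 13
  100 - 74 = 26


Delta encoded: [13, 4, 9, 25, 10, 13, 26]


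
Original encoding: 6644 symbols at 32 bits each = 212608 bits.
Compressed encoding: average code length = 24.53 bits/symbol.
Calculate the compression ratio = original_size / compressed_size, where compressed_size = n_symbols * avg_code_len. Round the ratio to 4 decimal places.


original_size = n_symbols * orig_bits = 6644 * 32 = 212608 bits
compressed_size = n_symbols * avg_code_len = 6644 * 24.53 = 162977.32 bits
ratio = original_size / compressed_size = 212608 / 162977.32 = 1.3045

Compression ratio = 1.3045


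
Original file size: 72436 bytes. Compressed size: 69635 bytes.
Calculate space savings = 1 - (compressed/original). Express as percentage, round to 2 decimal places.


ratio = compressed/original = 69635/72436 = 0.961331
savings = 1 - ratio = 1 - 0.961331 = 0.038669
as a percentage: 0.038669 * 100 = 3.87%

Space savings = 1 - 69635/72436 = 3.87%


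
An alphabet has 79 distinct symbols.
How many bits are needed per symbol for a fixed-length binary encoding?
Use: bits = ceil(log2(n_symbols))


log2(79) = 6.3038
Bracket: 2^6 = 64 < 79 <= 2^7 = 128
So ceil(log2(79)) = 7

bits = ceil(log2(79)) = ceil(6.3038) = 7 bits


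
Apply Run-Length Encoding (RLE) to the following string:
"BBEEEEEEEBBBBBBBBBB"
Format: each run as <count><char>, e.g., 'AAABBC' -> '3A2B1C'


Scanning runs left to right:
  i=0: run of 'B' x 2 -> '2B'
  i=2: run of 'E' x 7 -> '7E'
  i=9: run of 'B' x 10 -> '10B'

RLE = 2B7E10B


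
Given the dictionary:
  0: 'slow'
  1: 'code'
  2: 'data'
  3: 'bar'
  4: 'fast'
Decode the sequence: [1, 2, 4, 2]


Look up each index in the dictionary:
  1 -> 'code'
  2 -> 'data'
  4 -> 'fast'
  2 -> 'data'

Decoded: "code data fast data"


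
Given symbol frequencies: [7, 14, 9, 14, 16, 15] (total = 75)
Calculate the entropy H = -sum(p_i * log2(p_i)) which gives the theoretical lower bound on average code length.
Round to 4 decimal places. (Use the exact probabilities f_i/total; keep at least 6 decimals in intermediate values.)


Per-symbol terms -p_i * log2(p_i) with p_i = f_i/75:
  p = 7/75 = 0.093333: log2(p) = -3.421464, -p*log2(p) = 0.319337
  p = 14/75 = 0.186667: log2(p) = -2.421464, -p*log2(p) = 0.452007
  p = 9/75 = 0.120000: log2(p) = -3.058894, -p*log2(p) = 0.367067
  p = 14/75 = 0.186667: log2(p) = -2.421464, -p*log2(p) = 0.452007
  p = 16/75 = 0.213333: log2(p) = -2.228819, -p*log2(p) = 0.475481
  p = 15/75 = 0.200000: log2(p) = -2.321928, -p*log2(p) = 0.464386
H = 0.319337 + 0.452007 + 0.367067 + 0.452007 + 0.475481 + 0.464386 = 2.530285

H = 2.5303 bits/symbol


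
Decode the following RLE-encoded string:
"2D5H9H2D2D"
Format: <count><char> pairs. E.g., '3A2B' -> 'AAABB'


Expanding each <count><char> pair:
  2D -> 'DD'
  5H -> 'HHHHH'
  9H -> 'HHHHHHHHH'
  2D -> 'DD'
  2D -> 'DD'

Decoded = DDHHHHHHHHHHHHHHDDDD


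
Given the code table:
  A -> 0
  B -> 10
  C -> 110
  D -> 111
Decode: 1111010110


Decoding:
111 -> D
10 -> B
10 -> B
110 -> C


Result: DBBC


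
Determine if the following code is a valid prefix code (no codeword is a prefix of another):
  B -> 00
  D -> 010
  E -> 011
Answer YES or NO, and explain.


Checking each pair (does one codeword prefix another?):
  B='00' vs D='010': no prefix
  B='00' vs E='011': no prefix
  D='010' vs B='00': no prefix
  D='010' vs E='011': no prefix
  E='011' vs B='00': no prefix
  E='011' vs D='010': no prefix
No violation found over all pairs.

YES -- this is a valid prefix code. No codeword is a prefix of any other codeword.


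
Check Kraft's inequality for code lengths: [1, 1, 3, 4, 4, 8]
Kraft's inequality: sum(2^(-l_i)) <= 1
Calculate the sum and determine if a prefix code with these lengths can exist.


Sum = 2^(-1) + 2^(-1) + 2^(-3) + 2^(-4) + 2^(-4) + 2^(-8)
    = 0.5 + 0.5 + 0.125 + 0.0625 + 0.0625 + 0.00390625
    = 321/256 = 1.25390625
Since 1.25390625 > 1, Kraft's inequality is NOT satisfied.
A prefix code with these lengths CANNOT exist.

Kraft sum = 1.25390625. Not satisfied.


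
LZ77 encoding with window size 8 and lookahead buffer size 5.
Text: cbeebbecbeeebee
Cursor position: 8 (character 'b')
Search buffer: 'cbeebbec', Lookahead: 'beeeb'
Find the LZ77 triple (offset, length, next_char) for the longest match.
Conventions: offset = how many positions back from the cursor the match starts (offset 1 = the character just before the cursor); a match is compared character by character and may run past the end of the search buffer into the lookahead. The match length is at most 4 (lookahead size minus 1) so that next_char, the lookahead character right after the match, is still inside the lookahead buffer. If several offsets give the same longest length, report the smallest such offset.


Try each offset into the search buffer:
  offset=1 (pos 7, char 'c'): match length 0
  offset=2 (pos 6, char 'e'): match length 0
  offset=3 (pos 5, char 'b'): match length 2
  offset=4 (pos 4, char 'b'): match length 1
  offset=5 (pos 3, char 'e'): match length 0
  offset=6 (pos 2, char 'e'): match length 0
  offset=7 (pos 1, char 'b'): match length 3
  offset=8 (pos 0, char 'c'): match length 0
Longest match has length 3 at offset 7.
next_char = character at position 8 + 3 = 11 -> 'e'

Best match: offset=7, length=3 (matching 'bee' starting at position 1)
LZ77 triple: (7, 3, 'e')


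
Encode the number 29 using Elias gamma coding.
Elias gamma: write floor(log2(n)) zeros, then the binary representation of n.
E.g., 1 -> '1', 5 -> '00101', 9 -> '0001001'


num_bits = floor(log2(29)) + 1 = 5
leading_zeros = num_bits - 1 = 4
binary(29) = 11101

Elias gamma(29) = '0000' + '11101' = 000011101 (9 bits)


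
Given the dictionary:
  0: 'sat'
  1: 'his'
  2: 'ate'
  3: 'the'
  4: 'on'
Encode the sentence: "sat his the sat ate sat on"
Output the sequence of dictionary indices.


Look up each word in the dictionary:
  'sat' -> 0
  'his' -> 1
  'the' -> 3
  'sat' -> 0
  'ate' -> 2
  'sat' -> 0
  'on' -> 4

Encoded: [0, 1, 3, 0, 2, 0, 4]


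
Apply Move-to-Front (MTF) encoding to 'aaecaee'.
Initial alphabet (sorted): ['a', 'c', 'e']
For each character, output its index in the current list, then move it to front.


MTF encoding:
'a': index 0 in ['a', 'c', 'e'] -> ['a', 'c', 'e']
'a': index 0 in ['a', 'c', 'e'] -> ['a', 'c', 'e']
'e': index 2 in ['a', 'c', 'e'] -> ['e', 'a', 'c']
'c': index 2 in ['e', 'a', 'c'] -> ['c', 'e', 'a']
'a': index 2 in ['c', 'e', 'a'] -> ['a', 'c', 'e']
'e': index 2 in ['a', 'c', 'e'] -> ['e', 'a', 'c']
'e': index 0 in ['e', 'a', 'c'] -> ['e', 'a', 'c']


Output: [0, 0, 2, 2, 2, 2, 0]


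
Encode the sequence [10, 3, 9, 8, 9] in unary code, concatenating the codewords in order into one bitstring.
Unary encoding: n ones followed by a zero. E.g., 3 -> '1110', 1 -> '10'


Encode each number as n ones followed by a terminating 0:
  10 -> 11111111110 (11 bits)
  3 -> 1110 (4 bits)
  9 -> 1111111110 (10 bits)
  8 -> 111111110 (9 bits)
  9 -> 1111111110 (10 bits)
Total length = 11 + 4 + 10 + 9 + 10 = 44 bits.

Unary([10, 3, 9, 8, 9]) = 11111111110111011111111101111111101111111110 (44 bits)


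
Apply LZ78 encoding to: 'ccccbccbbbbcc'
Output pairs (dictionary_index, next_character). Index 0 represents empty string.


LZ78 encoding steps:
Dictionary: {0: ''}
Step 1: w='' (idx 0), next='c' -> output (0, 'c'), add 'c' as idx 1
Step 2: w='c' (idx 1), next='c' -> output (1, 'c'), add 'cc' as idx 2
Step 3: w='c' (idx 1), next='b' -> output (1, 'b'), add 'cb' as idx 3
Step 4: w='cc' (idx 2), next='b' -> output (2, 'b'), add 'ccb' as idx 4
Step 5: w='' (idx 0), next='b' -> output (0, 'b'), add 'b' as idx 5
Step 6: w='b' (idx 5), next='b' -> output (5, 'b'), add 'bb' as idx 6
Step 7: w='cc' (idx 2), end of input -> output (2, '')


Encoded: [(0, 'c'), (1, 'c'), (1, 'b'), (2, 'b'), (0, 'b'), (5, 'b'), (2, '')]


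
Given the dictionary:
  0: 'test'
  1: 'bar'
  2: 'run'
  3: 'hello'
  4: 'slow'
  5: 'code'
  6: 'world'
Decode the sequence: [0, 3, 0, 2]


Look up each index in the dictionary:
  0 -> 'test'
  3 -> 'hello'
  0 -> 'test'
  2 -> 'run'

Decoded: "test hello test run"


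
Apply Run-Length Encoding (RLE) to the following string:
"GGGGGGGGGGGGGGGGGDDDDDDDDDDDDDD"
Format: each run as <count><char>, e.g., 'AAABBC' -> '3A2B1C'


Scanning runs left to right:
  i=0: run of 'G' x 17 -> '17G'
  i=17: run of 'D' x 14 -> '14D'

RLE = 17G14D


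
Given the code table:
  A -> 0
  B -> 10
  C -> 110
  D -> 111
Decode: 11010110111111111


Decoding:
110 -> C
10 -> B
110 -> C
111 -> D
111 -> D
111 -> D


Result: CBCDDD


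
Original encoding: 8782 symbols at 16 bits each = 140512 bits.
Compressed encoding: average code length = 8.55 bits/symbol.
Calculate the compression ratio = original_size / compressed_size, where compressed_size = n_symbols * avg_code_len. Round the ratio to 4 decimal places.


original_size = n_symbols * orig_bits = 8782 * 16 = 140512 bits
compressed_size = n_symbols * avg_code_len = 8782 * 8.55 = 75086.1 bits
ratio = original_size / compressed_size = 140512 / 75086.1 = 1.8713

Compression ratio = 1.8713


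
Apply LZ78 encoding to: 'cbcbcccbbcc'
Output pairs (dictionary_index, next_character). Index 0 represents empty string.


LZ78 encoding steps:
Dictionary: {0: ''}
Step 1: w='' (idx 0), next='c' -> output (0, 'c'), add 'c' as idx 1
Step 2: w='' (idx 0), next='b' -> output (0, 'b'), add 'b' as idx 2
Step 3: w='c' (idx 1), next='b' -> output (1, 'b'), add 'cb' as idx 3
Step 4: w='c' (idx 1), next='c' -> output (1, 'c'), add 'cc' as idx 4
Step 5: w='cb' (idx 3), next='b' -> output (3, 'b'), add 'cbb' as idx 5
Step 6: w='cc' (idx 4), end of input -> output (4, '')


Encoded: [(0, 'c'), (0, 'b'), (1, 'b'), (1, 'c'), (3, 'b'), (4, '')]


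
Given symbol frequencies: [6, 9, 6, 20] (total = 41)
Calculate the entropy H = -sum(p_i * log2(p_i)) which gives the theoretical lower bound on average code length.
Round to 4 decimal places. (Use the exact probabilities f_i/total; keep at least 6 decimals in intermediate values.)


Per-symbol terms -p_i * log2(p_i) with p_i = f_i/41:
  p = 6/41 = 0.146341: log2(p) = -2.772590, -p*log2(p) = 0.405745
  p = 9/41 = 0.219512: log2(p) = -2.187627, -p*log2(p) = 0.480211
  p = 6/41 = 0.146341: log2(p) = -2.772590, -p*log2(p) = 0.405745
  p = 20/41 = 0.487805: log2(p) = -1.035624, -p*log2(p) = 0.505182
H = 0.405745 + 0.480211 + 0.405745 + 0.505182 = 1.796883

H = 1.7969 bits/symbol


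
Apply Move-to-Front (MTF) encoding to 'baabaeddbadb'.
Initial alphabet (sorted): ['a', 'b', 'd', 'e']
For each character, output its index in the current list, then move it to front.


MTF encoding:
'b': index 1 in ['a', 'b', 'd', 'e'] -> ['b', 'a', 'd', 'e']
'a': index 1 in ['b', 'a', 'd', 'e'] -> ['a', 'b', 'd', 'e']
'a': index 0 in ['a', 'b', 'd', 'e'] -> ['a', 'b', 'd', 'e']
'b': index 1 in ['a', 'b', 'd', 'e'] -> ['b', 'a', 'd', 'e']
'a': index 1 in ['b', 'a', 'd', 'e'] -> ['a', 'b', 'd', 'e']
'e': index 3 in ['a', 'b', 'd', 'e'] -> ['e', 'a', 'b', 'd']
'd': index 3 in ['e', 'a', 'b', 'd'] -> ['d', 'e', 'a', 'b']
'd': index 0 in ['d', 'e', 'a', 'b'] -> ['d', 'e', 'a', 'b']
'b': index 3 in ['d', 'e', 'a', 'b'] -> ['b', 'd', 'e', 'a']
'a': index 3 in ['b', 'd', 'e', 'a'] -> ['a', 'b', 'd', 'e']
'd': index 2 in ['a', 'b', 'd', 'e'] -> ['d', 'a', 'b', 'e']
'b': index 2 in ['d', 'a', 'b', 'e'] -> ['b', 'd', 'a', 'e']


Output: [1, 1, 0, 1, 1, 3, 3, 0, 3, 3, 2, 2]


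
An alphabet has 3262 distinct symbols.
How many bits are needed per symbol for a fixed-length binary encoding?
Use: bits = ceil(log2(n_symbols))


log2(3262) = 11.6715
Bracket: 2^11 = 2048 < 3262 <= 2^12 = 4096
So ceil(log2(3262)) = 12

bits = ceil(log2(3262)) = ceil(11.6715) = 12 bits


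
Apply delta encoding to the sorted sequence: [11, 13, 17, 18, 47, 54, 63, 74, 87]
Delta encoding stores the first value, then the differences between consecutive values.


First value: 11
Deltas:
  13 - 11 = 2
  17 - 13 = 4
  18 - 17 = 1
  47 - 18 = 29
  54 - 47 = 7
  63 - 54 = 9
  74 - 63 = 11
  87 - 74 = 13


Delta encoded: [11, 2, 4, 1, 29, 7, 9, 11, 13]


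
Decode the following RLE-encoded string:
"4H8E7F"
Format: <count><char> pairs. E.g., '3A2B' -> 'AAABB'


Expanding each <count><char> pair:
  4H -> 'HHHH'
  8E -> 'EEEEEEEE'
  7F -> 'FFFFFFF'

Decoded = HHHHEEEEEEEEFFFFFFF


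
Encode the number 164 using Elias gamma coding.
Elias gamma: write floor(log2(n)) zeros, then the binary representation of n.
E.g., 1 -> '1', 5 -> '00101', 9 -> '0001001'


num_bits = floor(log2(164)) + 1 = 8
leading_zeros = num_bits - 1 = 7
binary(164) = 10100100

Elias gamma(164) = '0000000' + '10100100' = 000000010100100 (15 bits)


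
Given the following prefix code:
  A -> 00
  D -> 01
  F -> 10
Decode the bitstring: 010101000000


Decoding step by step:
Bits 01 -> D
Bits 01 -> D
Bits 01 -> D
Bits 00 -> A
Bits 00 -> A
Bits 00 -> A


Decoded message: DDDAAA


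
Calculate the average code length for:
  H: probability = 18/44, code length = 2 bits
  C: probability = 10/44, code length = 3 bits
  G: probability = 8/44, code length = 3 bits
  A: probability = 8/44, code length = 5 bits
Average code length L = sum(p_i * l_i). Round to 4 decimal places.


Weighted contributions p_i * l_i:
  H: (18/44) * 2 = 36/44
  C: (10/44) * 3 = 30/44
  G: (8/44) * 3 = 24/44
  A: (8/44) * 5 = 40/44
Sum = (36 + 30 + 24 + 40)/44 = 130/44

L = 130/44 = 2.9545 bits/symbol


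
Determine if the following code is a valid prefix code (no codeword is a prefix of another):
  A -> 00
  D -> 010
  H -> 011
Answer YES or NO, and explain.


Checking each pair (does one codeword prefix another?):
  A='00' vs D='010': no prefix
  A='00' vs H='011': no prefix
  D='010' vs A='00': no prefix
  D='010' vs H='011': no prefix
  H='011' vs A='00': no prefix
  H='011' vs D='010': no prefix
No violation found over all pairs.

YES -- this is a valid prefix code. No codeword is a prefix of any other codeword.


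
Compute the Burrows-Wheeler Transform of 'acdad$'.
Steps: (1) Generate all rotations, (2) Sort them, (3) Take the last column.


Rotations (sorted):
  0: $acdad -> last char: d
  1: acdad$ -> last char: $
  2: ad$acd -> last char: d
  3: cdad$a -> last char: a
  4: d$acda -> last char: a
  5: dad$ac -> last char: c


BWT = d$daac


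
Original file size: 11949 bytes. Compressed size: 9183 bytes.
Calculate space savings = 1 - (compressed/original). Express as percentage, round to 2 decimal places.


ratio = compressed/original = 9183/11949 = 0.768516
savings = 1 - ratio = 1 - 0.768516 = 0.231484
as a percentage: 0.231484 * 100 = 23.15%

Space savings = 1 - 9183/11949 = 23.15%


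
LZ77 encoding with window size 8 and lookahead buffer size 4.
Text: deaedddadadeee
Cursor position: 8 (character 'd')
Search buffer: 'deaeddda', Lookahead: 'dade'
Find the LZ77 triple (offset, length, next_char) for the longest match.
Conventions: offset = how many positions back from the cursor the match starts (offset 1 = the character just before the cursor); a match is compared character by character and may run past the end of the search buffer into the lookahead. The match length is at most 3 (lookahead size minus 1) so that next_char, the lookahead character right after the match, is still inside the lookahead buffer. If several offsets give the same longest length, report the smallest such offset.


Try each offset into the search buffer:
  offset=1 (pos 7, char 'a'): match length 0
  offset=2 (pos 6, char 'd'): match length 3
  offset=3 (pos 5, char 'd'): match length 1
  offset=4 (pos 4, char 'd'): match length 1
  offset=5 (pos 3, char 'e'): match length 0
  offset=6 (pos 2, char 'a'): match length 0
  offset=7 (pos 1, char 'e'): match length 0
  offset=8 (pos 0, char 'd'): match length 1
Longest match has length 3 at offset 2.
next_char = character at position 8 + 3 = 11 -> 'e'

Best match: offset=2, length=3 (matching 'dad' starting at position 6)
LZ77 triple: (2, 3, 'e')


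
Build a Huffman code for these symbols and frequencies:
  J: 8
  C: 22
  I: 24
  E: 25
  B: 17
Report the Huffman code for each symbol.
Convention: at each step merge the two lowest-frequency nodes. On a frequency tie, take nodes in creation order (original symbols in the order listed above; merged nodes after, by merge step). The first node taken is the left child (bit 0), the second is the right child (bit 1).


Huffman tree construction:
Step 1: Merge J(8) + B(17) = 25
Step 2: Merge C(22) + I(24) = 46
Step 3: Merge E(25) + (J+B)(25) = 50
Step 4: Merge (C+I)(46) + (E+(J+B))(50) = 96
Read each symbol's code off the tree from the root (left child = 0, right child = 1).

Codes:
  J: 110 (length 3)
  C: 00 (length 2)
  I: 01 (length 2)
  E: 10 (length 2)
  B: 111 (length 3)
Average code length: 217/96 = 2.2604 bits/symbol


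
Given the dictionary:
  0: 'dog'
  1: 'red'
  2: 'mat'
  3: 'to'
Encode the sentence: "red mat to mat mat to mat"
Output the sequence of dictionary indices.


Look up each word in the dictionary:
  'red' -> 1
  'mat' -> 2
  'to' -> 3
  'mat' -> 2
  'mat' -> 2
  'to' -> 3
  'mat' -> 2

Encoded: [1, 2, 3, 2, 2, 3, 2]


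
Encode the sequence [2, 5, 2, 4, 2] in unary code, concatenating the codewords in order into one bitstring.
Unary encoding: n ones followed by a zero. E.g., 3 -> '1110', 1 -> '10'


Encode each number as n ones followed by a terminating 0:
  2 -> 110 (3 bits)
  5 -> 111110 (6 bits)
  2 -> 110 (3 bits)
  4 -> 11110 (5 bits)
  2 -> 110 (3 bits)
Total length = 3 + 6 + 3 + 5 + 3 = 20 bits.

Unary([2, 5, 2, 4, 2]) = 11011111011011110110 (20 bits)


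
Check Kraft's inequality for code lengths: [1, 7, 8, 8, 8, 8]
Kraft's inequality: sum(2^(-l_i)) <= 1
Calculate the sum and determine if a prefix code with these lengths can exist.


Sum = 2^(-1) + 2^(-7) + 2^(-8) + 2^(-8) + 2^(-8) + 2^(-8)
    = 0.5 + 0.0078125 + 0.00390625 + 0.00390625 + 0.00390625 + 0.00390625
    = 134/256 = 0.5234375
Since 0.5234375 <= 1, Kraft's inequality IS satisfied.
A prefix code with these lengths CAN exist.

Kraft sum = 0.5234375. Satisfied.


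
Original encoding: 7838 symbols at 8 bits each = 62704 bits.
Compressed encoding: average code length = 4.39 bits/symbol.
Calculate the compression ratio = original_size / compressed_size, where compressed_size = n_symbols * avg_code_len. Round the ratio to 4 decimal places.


original_size = n_symbols * orig_bits = 7838 * 8 = 62704 bits
compressed_size = n_symbols * avg_code_len = 7838 * 4.39 = 34408.82 bits
ratio = original_size / compressed_size = 62704 / 34408.82 = 1.8223

Compression ratio = 1.8223
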